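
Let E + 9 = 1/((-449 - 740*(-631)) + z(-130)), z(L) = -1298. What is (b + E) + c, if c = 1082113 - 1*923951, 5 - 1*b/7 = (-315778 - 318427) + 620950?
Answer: 116750882790/465193 ≈ 2.5097e+5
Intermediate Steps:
b = 92820 (b = 35 - 7*((-315778 - 318427) + 620950) = 35 - 7*(-634205 + 620950) = 35 - 7*(-13255) = 35 + 92785 = 92820)
E = -4186736/465193 (E = -9 + 1/((-449 - 740*(-631)) - 1298) = -9 + 1/((-449 + 466940) - 1298) = -9 + 1/(466491 - 1298) = -9 + 1/465193 = -4186736/465193 ≈ -9.0000)
c = 158162 (c = 1082113 - 923951 = 158162)
(b + E) + c = (92820 - 4186736/465193) + 158162 = 43175027524/465193 + 158162 = 116750882790/465193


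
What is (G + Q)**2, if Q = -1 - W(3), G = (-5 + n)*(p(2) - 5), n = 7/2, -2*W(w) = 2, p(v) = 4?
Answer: 9/4 ≈ 2.2500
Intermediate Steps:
W(w) = -1 (W(w) = -1/2*2 = -1)
n = 7/2 (n = 7*(1/2) = 7/2 ≈ 3.5000)
G = 3/2 (G = (-5 + 7/2)*(4 - 5) = -3/2*(-1) = 3/2 ≈ 1.5000)
Q = 0 (Q = -1 - 1*(-1) = -1 + 1 = 0)
(G + Q)**2 = (3/2 + 0)**2 = (3/2)**2 = 9/4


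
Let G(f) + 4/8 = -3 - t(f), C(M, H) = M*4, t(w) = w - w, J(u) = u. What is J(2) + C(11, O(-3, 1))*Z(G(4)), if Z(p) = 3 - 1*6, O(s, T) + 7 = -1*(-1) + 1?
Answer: -130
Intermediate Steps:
t(w) = 0
O(s, T) = -5 (O(s, T) = -7 + (-1*(-1) + 1) = -7 + (1 + 1) = -7 + 2 = -5)
C(M, H) = 4*M
G(f) = -7/2 (G(f) = -½ + (-3 - 1*0) = -½ + (-3 + 0) = -½ - 3 = -7/2)
Z(p) = -3 (Z(p) = 3 - 6 = -3)
J(2) + C(11, O(-3, 1))*Z(G(4)) = 2 + (4*11)*(-3) = 2 + 44*(-3) = 2 - 132 = -130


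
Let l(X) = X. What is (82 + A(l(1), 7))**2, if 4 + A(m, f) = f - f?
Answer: 6084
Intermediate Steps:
A(m, f) = -4 (A(m, f) = -4 + (f - f) = -4 + 0 = -4)
(82 + A(l(1), 7))**2 = (82 - 4)**2 = 78**2 = 6084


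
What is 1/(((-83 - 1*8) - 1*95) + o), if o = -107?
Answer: -1/293 ≈ -0.0034130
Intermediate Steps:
1/(((-83 - 1*8) - 1*95) + o) = 1/(((-83 - 1*8) - 1*95) - 107) = 1/(((-83 - 8) - 95) - 107) = 1/((-91 - 95) - 107) = 1/(-186 - 107) = 1/(-293) = -1/293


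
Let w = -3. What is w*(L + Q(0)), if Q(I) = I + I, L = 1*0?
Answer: 0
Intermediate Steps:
L = 0
Q(I) = 2*I
w*(L + Q(0)) = -3*(0 + 2*0) = -3*(0 + 0) = -3*0 = 0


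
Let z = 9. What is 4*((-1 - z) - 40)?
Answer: -200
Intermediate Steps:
4*((-1 - z) - 40) = 4*((-1 - 1*9) - 40) = 4*((-1 - 9) - 40) = 4*(-10 - 40) = 4*(-50) = -200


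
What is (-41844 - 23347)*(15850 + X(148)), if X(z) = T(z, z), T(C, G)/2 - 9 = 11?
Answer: -1035884990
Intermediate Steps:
T(C, G) = 40 (T(C, G) = 18 + 2*11 = 18 + 22 = 40)
X(z) = 40
(-41844 - 23347)*(15850 + X(148)) = (-41844 - 23347)*(15850 + 40) = -65191*15890 = -1035884990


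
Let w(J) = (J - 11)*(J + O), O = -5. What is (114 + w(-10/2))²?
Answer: 75076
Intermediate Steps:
w(J) = (-11 + J)*(-5 + J) (w(J) = (J - 11)*(J - 5) = (-11 + J)*(-5 + J))
(114 + w(-10/2))² = (114 + (55 + (-10/2)² - (-160)/2))² = (114 + (55 + (-10*½)² - (-160)/2))² = (114 + (55 + (-5)² - 16*(-5)))² = (114 + (55 + 25 + 80))² = (114 + 160)² = 274² = 75076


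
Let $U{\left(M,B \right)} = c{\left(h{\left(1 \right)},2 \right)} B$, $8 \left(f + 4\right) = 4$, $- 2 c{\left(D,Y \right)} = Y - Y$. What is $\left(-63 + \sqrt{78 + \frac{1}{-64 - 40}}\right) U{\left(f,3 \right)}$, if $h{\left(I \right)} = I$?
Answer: $0$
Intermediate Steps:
$c{\left(D,Y \right)} = 0$ ($c{\left(D,Y \right)} = - \frac{Y - Y}{2} = \left(- \frac{1}{2}\right) 0 = 0$)
$f = - \frac{7}{2}$ ($f = -4 + \frac{1}{8} \cdot 4 = -4 + \frac{1}{2} = - \frac{7}{2} \approx -3.5$)
$U{\left(M,B \right)} = 0$ ($U{\left(M,B \right)} = 0 B = 0$)
$\left(-63 + \sqrt{78 + \frac{1}{-64 - 40}}\right) U{\left(f,3 \right)} = \left(-63 + \sqrt{78 + \frac{1}{-64 - 40}}\right) 0 = \left(-63 + \sqrt{78 + \frac{1}{-104}}\right) 0 = \left(-63 + \sqrt{78 - \frac{1}{104}}\right) 0 = \left(-63 + \sqrt{\frac{8111}{104}}\right) 0 = \left(-63 + \frac{\sqrt{210886}}{52}\right) 0 = 0$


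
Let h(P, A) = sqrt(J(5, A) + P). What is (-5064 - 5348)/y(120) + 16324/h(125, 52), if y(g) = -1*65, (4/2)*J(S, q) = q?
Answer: 10412/65 + 16324*sqrt(151)/151 ≈ 1488.6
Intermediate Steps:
J(S, q) = q/2
y(g) = -65
h(P, A) = sqrt(P + A/2) (h(P, A) = sqrt(A/2 + P) = sqrt(P + A/2))
(-5064 - 5348)/y(120) + 16324/h(125, 52) = (-5064 - 5348)/(-65) + 16324/((sqrt(2*52 + 4*125)/2)) = -10412*(-1/65) + 16324/((sqrt(104 + 500)/2)) = 10412/65 + 16324/((sqrt(604)/2)) = 10412/65 + 16324/(((2*sqrt(151))/2)) = 10412/65 + 16324/(sqrt(151)) = 10412/65 + 16324*(sqrt(151)/151) = 10412/65 + 16324*sqrt(151)/151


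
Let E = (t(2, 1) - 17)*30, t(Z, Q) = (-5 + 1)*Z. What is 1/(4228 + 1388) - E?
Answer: 4212001/5616 ≈ 750.00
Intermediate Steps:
t(Z, Q) = -4*Z
E = -750 (E = (-4*2 - 17)*30 = (-8 - 17)*30 = -25*30 = -750)
1/(4228 + 1388) - E = 1/(4228 + 1388) - 1*(-750) = 1/5616 + 750 = 4212001/5616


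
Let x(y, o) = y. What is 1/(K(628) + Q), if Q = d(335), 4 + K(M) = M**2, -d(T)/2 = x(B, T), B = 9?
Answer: 1/394362 ≈ 2.5357e-6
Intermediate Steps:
d(T) = -18 (d(T) = -2*9 = -18)
K(M) = -4 + M**2
Q = -18
1/(K(628) + Q) = 1/((-4 + 628**2) - 18) = 1/((-4 + 394384) - 18) = 1/(394380 - 18) = 1/394362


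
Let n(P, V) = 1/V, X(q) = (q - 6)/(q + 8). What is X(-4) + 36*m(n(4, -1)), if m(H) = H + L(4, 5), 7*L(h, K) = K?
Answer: -179/14 ≈ -12.786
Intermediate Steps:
L(h, K) = K/7
X(q) = (-6 + q)/(8 + q)
m(H) = 5/7 + H (m(H) = H + (⅐)*5 = H + 5/7 = 5/7 + H)
X(-4) + 36*m(n(4, -1)) = (-6 - 4)/(8 - 4) + 36*(5/7 + 1/(-1)) = -10/4 + 36*(5/7 - 1) = (¼)*(-10) + 36*(-2/7) = -5/2 - 72/7 = -179/14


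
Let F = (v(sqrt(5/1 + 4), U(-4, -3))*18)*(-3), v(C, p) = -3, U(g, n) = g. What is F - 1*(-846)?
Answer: 1008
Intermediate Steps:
F = 162 (F = -3*18*(-3) = -54*(-3) = 162)
F - 1*(-846) = 162 - 1*(-846) = 162 + 846 = 1008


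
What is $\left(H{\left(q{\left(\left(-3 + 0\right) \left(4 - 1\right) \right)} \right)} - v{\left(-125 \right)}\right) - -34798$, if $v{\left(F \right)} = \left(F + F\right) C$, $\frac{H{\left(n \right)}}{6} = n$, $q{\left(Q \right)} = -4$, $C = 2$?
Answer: $35274$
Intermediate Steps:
$H{\left(n \right)} = 6 n$
$v{\left(F \right)} = 4 F$ ($v{\left(F \right)} = \left(F + F\right) 2 = 2 F 2 = 4 F$)
$\left(H{\left(q{\left(\left(-3 + 0\right) \left(4 - 1\right) \right)} \right)} - v{\left(-125 \right)}\right) - -34798 = \left(6 \left(-4\right) - 4 \left(-125\right)\right) - -34798 = \left(-24 - -500\right) + 34798 = \left(-24 + 500\right) + 34798 = 476 + 34798 = 35274$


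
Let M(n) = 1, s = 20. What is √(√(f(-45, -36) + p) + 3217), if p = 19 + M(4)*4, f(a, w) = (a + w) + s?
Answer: √(3217 + I*√38) ≈ 56.719 + 0.0543*I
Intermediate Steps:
f(a, w) = 20 + a + w (f(a, w) = (a + w) + 20 = 20 + a + w)
p = 23 (p = 19 + 1*4 = 19 + 4 = 23)
√(√(f(-45, -36) + p) + 3217) = √(√((20 - 45 - 36) + 23) + 3217) = √(√(-61 + 23) + 3217) = √(√(-38) + 3217) = √(I*√38 + 3217) = √(3217 + I*√38)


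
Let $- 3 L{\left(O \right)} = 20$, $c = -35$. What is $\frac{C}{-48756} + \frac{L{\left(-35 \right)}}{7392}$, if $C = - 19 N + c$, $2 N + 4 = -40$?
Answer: $- \frac{197261}{22525272} \approx -0.0087573$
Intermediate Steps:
$L{\left(O \right)} = - \frac{20}{3}$ ($L{\left(O \right)} = \left(- \frac{1}{3}\right) 20 = - \frac{20}{3}$)
$N = -22$ ($N = -2 + \frac{1}{2} \left(-40\right) = -2 - 20 = -22$)
$C = 383$ ($C = \left(-19\right) \left(-22\right) - 35 = 418 - 35 = 383$)
$\frac{C}{-48756} + \frac{L{\left(-35 \right)}}{7392} = \frac{383}{-48756} - \frac{20}{3 \cdot 7392} = 383 \left(- \frac{1}{48756}\right) - \frac{5}{5544} = - \frac{383}{48756} - \frac{5}{5544} = - \frac{197261}{22525272}$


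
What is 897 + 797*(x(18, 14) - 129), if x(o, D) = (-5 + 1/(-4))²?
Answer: -1279179/16 ≈ -79949.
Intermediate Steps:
x(o, D) = 441/16 (x(o, D) = (-5 - ¼)² = (-21/4)² = 441/16)
897 + 797*(x(18, 14) - 129) = 897 + 797*(441/16 - 129) = 897 + 797*(-1623/16) = 897 - 1293531/16 = -1279179/16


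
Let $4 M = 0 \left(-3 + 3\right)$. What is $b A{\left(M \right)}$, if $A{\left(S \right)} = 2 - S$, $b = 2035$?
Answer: $4070$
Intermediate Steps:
$M = 0$ ($M = \frac{0 \left(-3 + 3\right)}{4} = \frac{0 \cdot 0}{4} = \frac{1}{4} \cdot 0 = 0$)
$b A{\left(M \right)} = 2035 \left(2 - 0\right) = 2035 \left(2 + 0\right) = 2035 \cdot 2 = 4070$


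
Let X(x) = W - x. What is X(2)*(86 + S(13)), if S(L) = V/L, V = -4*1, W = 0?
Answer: -2228/13 ≈ -171.38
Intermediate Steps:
X(x) = -x (X(x) = 0 - x = -x)
V = -4
S(L) = -4/L
X(2)*(86 + S(13)) = (-1*2)*(86 - 4/13) = -2*(86 - 4*1/13) = -2*(86 - 4/13) = -2*1114/13 = -2228/13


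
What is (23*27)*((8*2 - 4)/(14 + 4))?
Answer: 414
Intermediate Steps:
(23*27)*((8*2 - 4)/(14 + 4)) = 621*((16 - 4)/18) = 621*(12*(1/18)) = 621*(⅔) = 414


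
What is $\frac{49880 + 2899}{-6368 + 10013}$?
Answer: $\frac{17593}{1215} \approx 14.48$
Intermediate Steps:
$\frac{49880 + 2899}{-6368 + 10013} = \frac{52779}{3645} = 52779 \cdot \frac{1}{3645} = \frac{17593}{1215}$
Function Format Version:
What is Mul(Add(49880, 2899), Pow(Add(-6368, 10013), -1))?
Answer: Rational(17593, 1215) ≈ 14.480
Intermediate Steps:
Mul(Add(49880, 2899), Pow(Add(-6368, 10013), -1)) = Mul(52779, Pow(3645, -1)) = Mul(52779, Rational(1, 3645)) = Rational(17593, 1215)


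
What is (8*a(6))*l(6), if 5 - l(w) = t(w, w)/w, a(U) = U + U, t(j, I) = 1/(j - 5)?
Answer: 464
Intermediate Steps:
t(j, I) = 1/(-5 + j)
a(U) = 2*U
l(w) = 5 - 1/(w*(-5 + w)) (l(w) = 5 - 1/((-5 + w)*w) = 5 - 1/(w*(-5 + w)))
(8*a(6))*l(6) = (8*(2*6))*(5 - 1/(6*(-5 + 6))) = (8*12)*(5 - 1*1/6/1) = 96*(5 - 1*1/6*1) = 96*(5 - 1/6) = 96*(29/6) = 464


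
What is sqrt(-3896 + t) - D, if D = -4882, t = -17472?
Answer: 4882 + 2*I*sqrt(5342) ≈ 4882.0 + 146.18*I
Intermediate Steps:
sqrt(-3896 + t) - D = sqrt(-3896 - 17472) - 1*(-4882) = sqrt(-21368) + 4882 = 2*I*sqrt(5342) + 4882 = 4882 + 2*I*sqrt(5342)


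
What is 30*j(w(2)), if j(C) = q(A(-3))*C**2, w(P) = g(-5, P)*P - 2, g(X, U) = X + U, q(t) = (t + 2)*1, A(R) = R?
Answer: -1920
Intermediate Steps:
q(t) = 2 + t (q(t) = (2 + t)*1 = 2 + t)
g(X, U) = U + X
w(P) = -2 + P*(-5 + P) (w(P) = (P - 5)*P - 2 = (-5 + P)*P - 2 = P*(-5 + P) - 2 = -2 + P*(-5 + P))
j(C) = -C**2 (j(C) = (2 - 3)*C**2 = -C**2)
30*j(w(2)) = 30*(-(-2 + 2*(-5 + 2))**2) = 30*(-(-2 + 2*(-3))**2) = 30*(-(-2 - 6)**2) = 30*(-1*(-8)**2) = 30*(-1*64) = 30*(-64) = -1920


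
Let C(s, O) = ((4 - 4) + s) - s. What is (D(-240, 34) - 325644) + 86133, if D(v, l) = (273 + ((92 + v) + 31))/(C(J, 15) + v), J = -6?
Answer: -4790233/20 ≈ -2.3951e+5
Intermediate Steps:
C(s, O) = 0 (C(s, O) = (0 + s) - s = s - s = 0)
D(v, l) = (396 + v)/v (D(v, l) = (273 + ((92 + v) + 31))/(0 + v) = (273 + (123 + v))/v = (396 + v)/v)
(D(-240, 34) - 325644) + 86133 = ((396 - 240)/(-240) - 325644) + 86133 = (-1/240*156 - 325644) + 86133 = (-13/20 - 325644) + 86133 = -6512893/20 + 86133 = -4790233/20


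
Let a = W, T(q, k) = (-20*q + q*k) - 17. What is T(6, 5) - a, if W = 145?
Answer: -252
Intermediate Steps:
T(q, k) = -17 - 20*q + k*q (T(q, k) = (-20*q + k*q) - 17 = -17 - 20*q + k*q)
a = 145
T(6, 5) - a = (-17 - 20*6 + 5*6) - 1*145 = (-17 - 120 + 30) - 145 = -107 - 145 = -252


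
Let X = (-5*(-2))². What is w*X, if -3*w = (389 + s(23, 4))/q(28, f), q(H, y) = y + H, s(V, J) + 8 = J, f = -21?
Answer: -5500/3 ≈ -1833.3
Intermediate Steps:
s(V, J) = -8 + J
q(H, y) = H + y
X = 100 (X = 10² = 100)
w = -55/3 (w = -(389 + (-8 + 4))/(3*(28 - 21)) = -(389 - 4)/(3*7) = -385/(3*7) = -⅓*55 = -55/3 ≈ -18.333)
w*X = -55/3*100 = -5500/3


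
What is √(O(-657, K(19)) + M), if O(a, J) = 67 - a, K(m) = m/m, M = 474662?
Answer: √475386 ≈ 689.48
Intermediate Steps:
K(m) = 1
√(O(-657, K(19)) + M) = √((67 - 1*(-657)) + 474662) = √((67 + 657) + 474662) = √(724 + 474662) = √475386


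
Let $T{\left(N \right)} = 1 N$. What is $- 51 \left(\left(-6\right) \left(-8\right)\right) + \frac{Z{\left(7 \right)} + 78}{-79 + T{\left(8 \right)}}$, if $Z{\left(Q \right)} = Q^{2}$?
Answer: $- \frac{173935}{71} \approx -2449.8$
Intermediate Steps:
$T{\left(N \right)} = N$
$- 51 \left(\left(-6\right) \left(-8\right)\right) + \frac{Z{\left(7 \right)} + 78}{-79 + T{\left(8 \right)}} = - 51 \left(\left(-6\right) \left(-8\right)\right) + \frac{7^{2} + 78}{-79 + 8} = \left(-51\right) 48 + \frac{49 + 78}{-71} = -2448 + 127 \left(- \frac{1}{71}\right) = -2448 - \frac{127}{71} = - \frac{173935}{71}$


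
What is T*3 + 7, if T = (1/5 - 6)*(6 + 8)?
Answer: -1183/5 ≈ -236.60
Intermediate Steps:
T = -406/5 (T = (⅕ - 6)*14 = -29/5*14 = -406/5 ≈ -81.200)
T*3 + 7 = -406/5*3 + 7 = -1218/5 + 7 = -1183/5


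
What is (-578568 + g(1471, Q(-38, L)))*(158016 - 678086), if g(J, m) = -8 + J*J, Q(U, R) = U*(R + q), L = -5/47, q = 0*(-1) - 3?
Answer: -824448768550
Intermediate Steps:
q = -3 (q = 0 - 3 = -3)
L = -5/47 (L = -5*1/47 = -5/47 ≈ -0.10638)
Q(U, R) = U*(-3 + R) (Q(U, R) = U*(R - 3) = U*(-3 + R))
g(J, m) = -8 + J**2
(-578568 + g(1471, Q(-38, L)))*(158016 - 678086) = (-578568 + (-8 + 1471**2))*(158016 - 678086) = (-578568 + (-8 + 2163841))*(-520070) = (-578568 + 2163833)*(-520070) = 1585265*(-520070) = -824448768550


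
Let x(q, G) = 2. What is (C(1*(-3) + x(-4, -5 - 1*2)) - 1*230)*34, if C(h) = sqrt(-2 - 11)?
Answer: -7820 + 34*I*sqrt(13) ≈ -7820.0 + 122.59*I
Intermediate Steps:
C(h) = I*sqrt(13) (C(h) = sqrt(-13) = I*sqrt(13))
(C(1*(-3) + x(-4, -5 - 1*2)) - 1*230)*34 = (I*sqrt(13) - 1*230)*34 = (I*sqrt(13) - 230)*34 = (-230 + I*sqrt(13))*34 = -7820 + 34*I*sqrt(13)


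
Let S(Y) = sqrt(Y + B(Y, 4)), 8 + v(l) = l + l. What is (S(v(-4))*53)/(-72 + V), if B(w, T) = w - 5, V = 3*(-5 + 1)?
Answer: -53*I*sqrt(37)/84 ≈ -3.8379*I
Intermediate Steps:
V = -12 (V = 3*(-4) = -12)
v(l) = -8 + 2*l (v(l) = -8 + (l + l) = -8 + 2*l)
B(w, T) = -5 + w
S(Y) = sqrt(-5 + 2*Y) (S(Y) = sqrt(Y + (-5 + Y)) = sqrt(-5 + 2*Y))
(S(v(-4))*53)/(-72 + V) = (sqrt(-5 + 2*(-8 + 2*(-4)))*53)/(-72 - 12) = (sqrt(-5 + 2*(-8 - 8))*53)/(-84) = (sqrt(-5 + 2*(-16))*53)*(-1/84) = (sqrt(-5 - 32)*53)*(-1/84) = (sqrt(-37)*53)*(-1/84) = ((I*sqrt(37))*53)*(-1/84) = (53*I*sqrt(37))*(-1/84) = -53*I*sqrt(37)/84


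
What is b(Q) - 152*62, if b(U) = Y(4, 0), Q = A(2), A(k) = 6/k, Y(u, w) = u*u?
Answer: -9408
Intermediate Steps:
Y(u, w) = u**2
Q = 3 (Q = 6/2 = 6*(1/2) = 3)
b(U) = 16 (b(U) = 4**2 = 16)
b(Q) - 152*62 = 16 - 152*62 = 16 - 9424 = -9408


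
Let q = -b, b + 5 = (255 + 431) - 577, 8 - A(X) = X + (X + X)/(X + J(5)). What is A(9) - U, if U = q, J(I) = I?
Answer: 712/7 ≈ 101.71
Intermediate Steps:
A(X) = 8 - X - 2*X/(5 + X) (A(X) = 8 - (X + (X + X)/(X + 5)) = 8 - (X + (2*X)/(5 + X)) = 8 - (X + 2*X/(5 + X)) = 8 + (-X - 2*X/(5 + X)) = 8 - X - 2*X/(5 + X))
b = 104 (b = -5 + ((255 + 431) - 577) = -5 + (686 - 577) = -5 + 109 = 104)
q = -104 (q = -1*104 = -104)
U = -104
A(9) - U = (40 + 9 - 1*9**2)/(5 + 9) - 1*(-104) = (40 + 9 - 1*81)/14 + 104 = (40 + 9 - 81)/14 + 104 = (1/14)*(-32) + 104 = -16/7 + 104 = 712/7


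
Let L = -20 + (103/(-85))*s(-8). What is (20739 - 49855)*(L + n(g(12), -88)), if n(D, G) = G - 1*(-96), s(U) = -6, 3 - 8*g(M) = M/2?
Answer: 11704632/85 ≈ 1.3770e+5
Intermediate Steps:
g(M) = 3/8 - M/16 (g(M) = 3/8 - M/(8*2) = 3/8 - M/16)
n(D, G) = 96 + G (n(D, G) = G + 96 = 96 + G)
L = -1082/85 (L = -20 + (103/(-85))*(-6) = -20 + (103*(-1/85))*(-6) = -20 - 103/85*(-6) = -20 + 618/85 = -1082/85 ≈ -12.729)
(20739 - 49855)*(L + n(g(12), -88)) = (20739 - 49855)*(-1082/85 + (96 - 88)) = -29116*(-1082/85 + 8) = -29116*(-402/85) = 11704632/85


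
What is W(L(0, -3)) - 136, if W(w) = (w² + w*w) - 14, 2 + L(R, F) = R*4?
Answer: -142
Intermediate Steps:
L(R, F) = -2 + 4*R (L(R, F) = -2 + R*4 = -2 + 4*R)
W(w) = -14 + 2*w² (W(w) = (w² + w²) - 14 = 2*w² - 14 = -14 + 2*w²)
W(L(0, -3)) - 136 = (-14 + 2*(-2 + 4*0)²) - 136 = (-14 + 2*(-2 + 0)²) - 136 = (-14 + 2*(-2)²) - 136 = (-14 + 2*4) - 136 = (-14 + 8) - 136 = -6 - 136 = -142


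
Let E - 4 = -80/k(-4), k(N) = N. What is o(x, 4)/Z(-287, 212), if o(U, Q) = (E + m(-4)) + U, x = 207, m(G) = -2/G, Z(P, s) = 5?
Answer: 463/10 ≈ 46.300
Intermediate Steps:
E = 24 (E = 4 - 80/(-4) = 4 - 80*(-¼) = 4 + 20 = 24)
o(U, Q) = 49/2 + U (o(U, Q) = (24 - 2/(-4)) + U = (24 - 2*(-¼)) + U = (24 + ½) + U = 49/2 + U)
o(x, 4)/Z(-287, 212) = (49/2 + 207)/5 = (463/2)*(⅕) = 463/10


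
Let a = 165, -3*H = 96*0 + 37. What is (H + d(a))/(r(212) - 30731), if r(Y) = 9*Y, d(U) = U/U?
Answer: 34/86469 ≈ 0.00039320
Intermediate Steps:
H = -37/3 (H = -(96*0 + 37)/3 = -(0 + 37)/3 = -1/3*37 = -37/3 ≈ -12.333)
d(U) = 1
(H + d(a))/(r(212) - 30731) = (-37/3 + 1)/(9*212 - 30731) = -34/(3*(1908 - 30731)) = -34/3/(-28823) = -34/3*(-1/28823) = 34/86469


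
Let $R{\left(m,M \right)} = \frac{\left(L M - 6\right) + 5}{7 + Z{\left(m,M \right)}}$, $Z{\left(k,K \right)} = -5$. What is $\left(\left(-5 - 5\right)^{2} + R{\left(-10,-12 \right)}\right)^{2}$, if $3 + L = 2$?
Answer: $\frac{44521}{4} \approx 11130.0$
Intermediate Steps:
$L = -1$ ($L = -3 + 2 = -1$)
$R{\left(m,M \right)} = - \frac{1}{2} - \frac{M}{2}$ ($R{\left(m,M \right)} = \frac{\left(- M - 6\right) + 5}{7 - 5} = \frac{\left(-6 - M\right) + 5}{2} = \left(-1 - M\right) \frac{1}{2} = - \frac{1}{2} - \frac{M}{2}$)
$\left(\left(-5 - 5\right)^{2} + R{\left(-10,-12 \right)}\right)^{2} = \left(\left(-5 - 5\right)^{2} - - \frac{11}{2}\right)^{2} = \left(\left(-10\right)^{2} + \left(- \frac{1}{2} + 6\right)\right)^{2} = \left(100 + \frac{11}{2}\right)^{2} = \left(\frac{211}{2}\right)^{2} = \frac{44521}{4}$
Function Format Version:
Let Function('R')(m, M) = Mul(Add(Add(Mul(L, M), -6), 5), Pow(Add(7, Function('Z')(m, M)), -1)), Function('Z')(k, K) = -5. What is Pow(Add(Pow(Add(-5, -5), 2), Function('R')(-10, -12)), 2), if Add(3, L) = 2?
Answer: Rational(44521, 4) ≈ 11130.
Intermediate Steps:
L = -1 (L = Add(-3, 2) = -1)
Function('R')(m, M) = Add(Rational(-1, 2), Mul(Rational(-1, 2), M)) (Function('R')(m, M) = Mul(Add(Add(Mul(-1, M), -6), 5), Pow(Add(7, -5), -1)) = Mul(Add(Add(-6, Mul(-1, M)), 5), Pow(2, -1)) = Mul(Add(-1, Mul(-1, M)), Rational(1, 2)) = Add(Rational(-1, 2), Mul(Rational(-1, 2), M)))
Pow(Add(Pow(Add(-5, -5), 2), Function('R')(-10, -12)), 2) = Pow(Add(Pow(Add(-5, -5), 2), Add(Rational(-1, 2), Mul(Rational(-1, 2), -12))), 2) = Pow(Add(Pow(-10, 2), Add(Rational(-1, 2), 6)), 2) = Pow(Add(100, Rational(11, 2)), 2) = Pow(Rational(211, 2), 2) = Rational(44521, 4)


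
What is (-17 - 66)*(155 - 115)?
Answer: -3320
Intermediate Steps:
(-17 - 66)*(155 - 115) = -83*40 = -3320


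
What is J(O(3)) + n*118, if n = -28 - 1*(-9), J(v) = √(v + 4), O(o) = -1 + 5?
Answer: -2242 + 2*√2 ≈ -2239.2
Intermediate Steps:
O(o) = 4
J(v) = √(4 + v)
n = -19 (n = -28 + 9 = -19)
J(O(3)) + n*118 = √(4 + 4) - 19*118 = √8 - 2242 = 2*√2 - 2242 = -2242 + 2*√2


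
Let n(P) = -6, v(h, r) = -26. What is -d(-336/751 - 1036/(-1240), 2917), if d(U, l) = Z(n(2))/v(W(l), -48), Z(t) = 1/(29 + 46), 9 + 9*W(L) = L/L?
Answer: 1/1950 ≈ 0.00051282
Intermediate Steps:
W(L) = -8/9 (W(L) = -1 + (L/L)/9 = -1 + (⅑)*1 = -1 + ⅑ = -8/9)
Z(t) = 1/75
d(U, l) = -1/1950 (d(U, l) = (1/75)/(-26) = (1/75)*(-1/26) = -1/1950)
-d(-336/751 - 1036/(-1240), 2917) = -1*(-1/1950) = 1/1950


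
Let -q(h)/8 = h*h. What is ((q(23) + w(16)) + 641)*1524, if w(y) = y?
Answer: -5448300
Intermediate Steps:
q(h) = -8*h² (q(h) = -8*h*h = -8*h²)
((q(23) + w(16)) + 641)*1524 = ((-8*23² + 16) + 641)*1524 = ((-8*529 + 16) + 641)*1524 = ((-4232 + 16) + 641)*1524 = (-4216 + 641)*1524 = -3575*1524 = -5448300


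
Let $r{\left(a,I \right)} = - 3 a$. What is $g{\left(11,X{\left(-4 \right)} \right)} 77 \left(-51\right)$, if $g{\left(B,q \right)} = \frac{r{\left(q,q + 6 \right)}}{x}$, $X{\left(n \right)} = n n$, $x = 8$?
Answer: $23562$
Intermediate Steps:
$X{\left(n \right)} = n^{2}$
$g{\left(B,q \right)} = - \frac{3 q}{8}$ ($g{\left(B,q \right)} = \frac{\left(-3\right) q}{8} = - 3 q \frac{1}{8} = - \frac{3 q}{8}$)
$g{\left(11,X{\left(-4 \right)} \right)} 77 \left(-51\right) = - \frac{3 \left(-4\right)^{2}}{8} \cdot 77 \left(-51\right) = \left(- \frac{3}{8}\right) 16 \cdot 77 \left(-51\right) = \left(-6\right) 77 \left(-51\right) = \left(-462\right) \left(-51\right) = 23562$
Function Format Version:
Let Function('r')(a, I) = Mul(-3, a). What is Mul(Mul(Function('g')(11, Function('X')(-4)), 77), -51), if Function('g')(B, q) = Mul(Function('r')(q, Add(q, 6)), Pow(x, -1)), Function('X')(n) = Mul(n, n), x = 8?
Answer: 23562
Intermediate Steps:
Function('X')(n) = Pow(n, 2)
Function('g')(B, q) = Mul(Rational(-3, 8), q) (Function('g')(B, q) = Mul(Mul(-3, q), Pow(8, -1)) = Mul(Mul(-3, q), Rational(1, 8)) = Mul(Rational(-3, 8), q))
Mul(Mul(Function('g')(11, Function('X')(-4)), 77), -51) = Mul(Mul(Mul(Rational(-3, 8), Pow(-4, 2)), 77), -51) = Mul(Mul(Mul(Rational(-3, 8), 16), 77), -51) = Mul(Mul(-6, 77), -51) = Mul(-462, -51) = 23562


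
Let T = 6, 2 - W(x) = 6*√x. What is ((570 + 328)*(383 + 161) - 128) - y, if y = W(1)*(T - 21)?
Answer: 488324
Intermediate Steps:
W(x) = 2 - 6*√x
y = 60 (y = (2 - 6*√1)*(6 - 21) = (2 - 6*1)*(-15) = (2 - 6)*(-15) = -4*(-15) = 60)
((570 + 328)*(383 + 161) - 128) - y = ((570 + 328)*(383 + 161) - 128) - 1*60 = (898*544 - 128) - 60 = (488512 - 128) - 60 = 488384 - 60 = 488324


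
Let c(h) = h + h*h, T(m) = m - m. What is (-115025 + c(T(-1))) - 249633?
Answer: -364658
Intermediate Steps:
T(m) = 0
c(h) = h + h²
(-115025 + c(T(-1))) - 249633 = (-115025 + 0*(1 + 0)) - 249633 = (-115025 + 0*1) - 249633 = (-115025 + 0) - 249633 = -115025 - 249633 = -364658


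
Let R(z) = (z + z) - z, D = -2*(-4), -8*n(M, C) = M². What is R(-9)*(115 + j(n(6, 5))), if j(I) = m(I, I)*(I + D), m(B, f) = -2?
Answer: -972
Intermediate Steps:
n(M, C) = -M²/8
D = 8 (D = -2*(-4) = 8)
j(I) = -16 - 2*I (j(I) = -2*(I + 8) = -2*(8 + I) = -16 - 2*I)
R(z) = z (R(z) = 2*z - z = z)
R(-9)*(115 + j(n(6, 5))) = -9*(115 + (-16 - (-1)*6²/4)) = -9*(115 + (-16 - (-1)*36/4)) = -9*(115 + (-16 - 2*(-9/2))) = -9*(115 + (-16 + 9)) = -9*(115 - 7) = -9*108 = -972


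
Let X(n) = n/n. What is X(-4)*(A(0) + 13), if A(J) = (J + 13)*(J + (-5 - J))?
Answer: -52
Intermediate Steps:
A(J) = -65 - 5*J (A(J) = (13 + J)*(-5) = -65 - 5*J)
X(n) = 1
X(-4)*(A(0) + 13) = 1*((-65 - 5*0) + 13) = 1*((-65 + 0) + 13) = 1*(-65 + 13) = 1*(-52) = -52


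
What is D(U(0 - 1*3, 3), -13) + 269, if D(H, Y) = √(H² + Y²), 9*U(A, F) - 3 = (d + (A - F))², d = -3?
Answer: 269 + √2305/3 ≈ 285.00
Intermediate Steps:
U(A, F) = ⅓ + (-3 + A - F)²/9 (U(A, F) = ⅓ + (-3 + (A - F))²/9 = ⅓ + (-3 + A - F)²/9)
D(U(0 - 1*3, 3), -13) + 269 = √((⅓ + (3 + 3 - (0 - 1*3))²/9)² + (-13)²) + 269 = √((⅓ + (3 + 3 - (0 - 3))²/9)² + 169) + 269 = √((⅓ + (3 + 3 - 1*(-3))²/9)² + 169) + 269 = √((⅓ + (3 + 3 + 3)²/9)² + 169) + 269 = √((⅓ + (⅑)*9²)² + 169) + 269 = √((⅓ + (⅑)*81)² + 169) + 269 = √((⅓ + 9)² + 169) + 269 = √((28/3)² + 169) + 269 = √(784/9 + 169) + 269 = √(2305/9) + 269 = √2305/3 + 269 = 269 + √2305/3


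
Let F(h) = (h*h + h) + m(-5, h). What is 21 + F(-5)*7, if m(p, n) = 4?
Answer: 189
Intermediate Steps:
F(h) = 4 + h + h**2 (F(h) = (h*h + h) + 4 = (h**2 + h) + 4 = (h + h**2) + 4 = 4 + h + h**2)
21 + F(-5)*7 = 21 + (4 - 5 + (-5)**2)*7 = 21 + (4 - 5 + 25)*7 = 21 + 24*7 = 21 + 168 = 189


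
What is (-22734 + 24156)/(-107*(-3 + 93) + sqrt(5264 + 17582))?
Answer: -6846930/46357027 - 711*sqrt(22846)/46357027 ≈ -0.15002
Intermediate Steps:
(-22734 + 24156)/(-107*(-3 + 93) + sqrt(5264 + 17582)) = 1422/(-107*90 + sqrt(22846)) = 1422/(-9630 + sqrt(22846))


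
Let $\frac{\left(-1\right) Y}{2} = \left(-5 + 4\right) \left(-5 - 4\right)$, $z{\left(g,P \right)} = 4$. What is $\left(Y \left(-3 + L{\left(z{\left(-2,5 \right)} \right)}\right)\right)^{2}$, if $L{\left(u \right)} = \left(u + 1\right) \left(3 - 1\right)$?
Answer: $15876$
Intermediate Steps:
$Y = -18$ ($Y = - 2 \left(-5 + 4\right) \left(-5 - 4\right) = - 2 \left(\left(-1\right) \left(-9\right)\right) = \left(-2\right) 9 = -18$)
$L{\left(u \right)} = 2 + 2 u$ ($L{\left(u \right)} = \left(1 + u\right) 2 = 2 + 2 u$)
$\left(Y \left(-3 + L{\left(z{\left(-2,5 \right)} \right)}\right)\right)^{2} = \left(- 18 \left(-3 + \left(2 + 2 \cdot 4\right)\right)\right)^{2} = \left(- 18 \left(-3 + \left(2 + 8\right)\right)\right)^{2} = \left(- 18 \left(-3 + 10\right)\right)^{2} = \left(\left(-18\right) 7\right)^{2} = \left(-126\right)^{2} = 15876$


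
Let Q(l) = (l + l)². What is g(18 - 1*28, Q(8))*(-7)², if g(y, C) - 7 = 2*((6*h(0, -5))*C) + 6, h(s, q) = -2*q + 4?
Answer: 2108029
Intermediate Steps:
h(s, q) = 4 - 2*q
Q(l) = 4*l² (Q(l) = (2*l)² = 4*l²)
g(y, C) = 13 + 168*C (g(y, C) = 7 + (2*((6*(4 - 2*(-5)))*C) + 6) = 7 + (2*((6*(4 + 10))*C) + 6) = 7 + (2*((6*14)*C) + 6) = 7 + (2*(84*C) + 6) = 7 + (168*C + 6) = 7 + (6 + 168*C) = 13 + 168*C)
g(18 - 1*28, Q(8))*(-7)² = (13 + 168*(4*8²))*(-7)² = (13 + 168*(4*64))*49 = (13 + 168*256)*49 = (13 + 43008)*49 = 43021*49 = 2108029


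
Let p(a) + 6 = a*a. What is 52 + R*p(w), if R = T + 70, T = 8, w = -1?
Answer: -338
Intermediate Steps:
p(a) = -6 + a**2 (p(a) = -6 + a*a = -6 + a**2)
R = 78 (R = 8 + 70 = 78)
52 + R*p(w) = 52 + 78*(-6 + (-1)**2) = 52 + 78*(-6 + 1) = 52 + 78*(-5) = 52 - 390 = -338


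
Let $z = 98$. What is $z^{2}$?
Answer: $9604$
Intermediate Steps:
$z^{2} = 98^{2} = 9604$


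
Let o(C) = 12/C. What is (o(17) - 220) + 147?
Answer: -1229/17 ≈ -72.294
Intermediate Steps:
(o(17) - 220) + 147 = (12/17 - 220) + 147 = -3728/17 + 147 = -1229/17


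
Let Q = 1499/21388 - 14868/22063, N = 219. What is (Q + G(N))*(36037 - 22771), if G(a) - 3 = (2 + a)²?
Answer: 152879970965442237/235941722 ≈ 6.4796e+8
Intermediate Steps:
G(a) = 3 + (2 + a)²
Q = -284924347/471883444 (Q = 1499*(1/21388) - 14868*1/22063 = 1499/21388 - 14868/22063 = -284924347/471883444 ≈ -0.60380)
(Q + G(N))*(36037 - 22771) = (-284924347/471883444 + (3 + (2 + 219)²))*(36037 - 22771) = (-284924347/471883444 + (3 + 221²))*13266 = (-284924347/471883444 + (3 + 48841))*13266 = (-284924347/471883444 + 48844)*13266 = (23048390014389/471883444)*13266 = 152879970965442237/235941722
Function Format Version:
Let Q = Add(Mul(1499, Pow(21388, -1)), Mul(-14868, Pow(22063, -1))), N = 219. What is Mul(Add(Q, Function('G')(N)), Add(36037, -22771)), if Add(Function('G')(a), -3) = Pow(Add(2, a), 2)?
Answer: Rational(152879970965442237, 235941722) ≈ 6.4796e+8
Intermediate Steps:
Function('G')(a) = Add(3, Pow(Add(2, a), 2))
Q = Rational(-284924347, 471883444) (Q = Add(Mul(1499, Rational(1, 21388)), Mul(-14868, Rational(1, 22063))) = Add(Rational(1499, 21388), Rational(-14868, 22063)) = Rational(-284924347, 471883444) ≈ -0.60380)
Mul(Add(Q, Function('G')(N)), Add(36037, -22771)) = Mul(Add(Rational(-284924347, 471883444), Add(3, Pow(Add(2, 219), 2))), Add(36037, -22771)) = Mul(Add(Rational(-284924347, 471883444), Add(3, Pow(221, 2))), 13266) = Mul(Add(Rational(-284924347, 471883444), Add(3, 48841)), 13266) = Mul(Add(Rational(-284924347, 471883444), 48844), 13266) = Mul(Rational(23048390014389, 471883444), 13266) = Rational(152879970965442237, 235941722)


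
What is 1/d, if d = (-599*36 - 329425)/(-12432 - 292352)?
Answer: 304784/350989 ≈ 0.86836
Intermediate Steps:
d = 350989/304784 (d = (-21564 - 329425)/(-304784) = -350989*(-1/304784) = 350989/304784 ≈ 1.1516)
1/d = 1/(350989/304784) = 304784/350989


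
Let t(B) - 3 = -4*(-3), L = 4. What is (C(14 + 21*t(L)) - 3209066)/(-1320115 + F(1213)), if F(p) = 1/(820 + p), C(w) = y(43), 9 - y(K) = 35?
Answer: 3262042018/1341896897 ≈ 2.4309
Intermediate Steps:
t(B) = 15 (t(B) = 3 - 4*(-3) = 3 + 12 = 15)
y(K) = -26 (y(K) = 9 - 1*35 = 9 - 35 = -26)
C(w) = -26
(C(14 + 21*t(L)) - 3209066)/(-1320115 + F(1213)) = (-26 - 3209066)/(-1320115 + 1/(820 + 1213)) = -3209092/(-1320115 + 1/2033) = -3209092/(-2683793794/2033) = -3209092*(-2033/2683793794) = 3262042018/1341896897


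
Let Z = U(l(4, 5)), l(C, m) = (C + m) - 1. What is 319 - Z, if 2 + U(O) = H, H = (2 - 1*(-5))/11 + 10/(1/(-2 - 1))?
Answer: 3854/11 ≈ 350.36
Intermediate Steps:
l(C, m) = -1 + C + m
H = -323/11 (H = (2 + 5)*(1/11) + 10/(1/(-3)) = 7*(1/11) + 10/(-⅓) = 7/11 + 10*(-3) = 7/11 - 30 = -323/11 ≈ -29.364)
U(O) = -345/11 (U(O) = -2 - 323/11 = -345/11)
Z = -345/11 ≈ -31.364
319 - Z = 319 - 1*(-345/11) = 319 + 345/11 = 3854/11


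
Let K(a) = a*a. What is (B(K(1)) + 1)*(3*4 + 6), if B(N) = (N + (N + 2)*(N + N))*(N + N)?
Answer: 270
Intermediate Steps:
K(a) = a**2
B(N) = 2*N*(N + 2*N*(2 + N)) (B(N) = (N + (2 + N)*(2*N))*(2*N) = (N + 2*N*(2 + N))*(2*N) = 2*N*(N + 2*N*(2 + N)))
(B(K(1)) + 1)*(3*4 + 6) = ((1**2)**2*(10 + 4*1**2) + 1)*(3*4 + 6) = (1**2*(10 + 4*1) + 1)*(12 + 6) = (1*(10 + 4) + 1)*18 = (1*14 + 1)*18 = (14 + 1)*18 = 15*18 = 270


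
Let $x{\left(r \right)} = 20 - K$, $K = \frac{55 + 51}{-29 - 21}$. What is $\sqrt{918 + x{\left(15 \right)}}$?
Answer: $\frac{\sqrt{23503}}{5} \approx 30.661$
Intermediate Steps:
$K = - \frac{53}{25}$ ($K = \frac{106}{-50} = 106 \left(- \frac{1}{50}\right) = - \frac{53}{25} \approx -2.12$)
$x{\left(r \right)} = \frac{553}{25}$ ($x{\left(r \right)} = 20 - - \frac{53}{25} = 20 + \frac{53}{25} = \frac{553}{25}$)
$\sqrt{918 + x{\left(15 \right)}} = \sqrt{918 + \frac{553}{25}} = \sqrt{\frac{23503}{25}} = \frac{\sqrt{23503}}{5}$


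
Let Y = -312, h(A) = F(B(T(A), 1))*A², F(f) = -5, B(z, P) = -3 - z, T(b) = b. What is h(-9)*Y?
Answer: 126360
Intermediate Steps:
h(A) = -5*A²
h(-9)*Y = -5*(-9)²*(-312) = -5*81*(-312) = -405*(-312) = 126360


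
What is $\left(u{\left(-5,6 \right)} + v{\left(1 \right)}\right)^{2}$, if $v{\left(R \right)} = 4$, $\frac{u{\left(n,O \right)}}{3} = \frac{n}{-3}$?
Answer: $81$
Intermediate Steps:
$u{\left(n,O \right)} = - n$ ($u{\left(n,O \right)} = 3 \frac{n}{-3} = 3 n \left(- \frac{1}{3}\right) = 3 \left(- \frac{n}{3}\right) = - n$)
$\left(u{\left(-5,6 \right)} + v{\left(1 \right)}\right)^{2} = \left(\left(-1\right) \left(-5\right) + 4\right)^{2} = \left(5 + 4\right)^{2} = 9^{2} = 81$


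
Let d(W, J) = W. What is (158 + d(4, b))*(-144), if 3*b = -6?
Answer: -23328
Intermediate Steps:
b = -2 (b = (⅓)*(-6) = -2)
(158 + d(4, b))*(-144) = (158 + 4)*(-144) = 162*(-144) = -23328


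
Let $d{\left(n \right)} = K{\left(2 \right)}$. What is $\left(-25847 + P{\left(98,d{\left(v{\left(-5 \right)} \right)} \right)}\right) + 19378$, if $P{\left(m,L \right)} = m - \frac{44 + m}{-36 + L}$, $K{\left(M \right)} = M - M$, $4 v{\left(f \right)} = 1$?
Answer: $- \frac{114607}{18} \approx -6367.1$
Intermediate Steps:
$v{\left(f \right)} = \frac{1}{4}$ ($v{\left(f \right)} = \frac{1}{4} \cdot 1 = \frac{1}{4}$)
$K{\left(M \right)} = 0$
$d{\left(n \right)} = 0$
$P{\left(m,L \right)} = m - \frac{44 + m}{-36 + L}$
$\left(-25847 + P{\left(98,d{\left(v{\left(-5 \right)} \right)} \right)}\right) + 19378 = \left(-25847 + \frac{-44 - 3626 + 0 \cdot 98}{-36 + 0}\right) + 19378 = \left(-25847 + \frac{-44 - 3626 + 0}{-36}\right) + 19378 = \left(-25847 - - \frac{1835}{18}\right) + 19378 = \left(-25847 + \frac{1835}{18}\right) + 19378 = - \frac{463411}{18} + 19378 = - \frac{114607}{18}$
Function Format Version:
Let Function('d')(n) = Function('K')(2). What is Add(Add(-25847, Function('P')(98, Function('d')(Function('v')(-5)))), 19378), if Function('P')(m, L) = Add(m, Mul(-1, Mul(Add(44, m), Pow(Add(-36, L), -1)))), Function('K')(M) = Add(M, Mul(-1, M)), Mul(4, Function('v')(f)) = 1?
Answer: Rational(-114607, 18) ≈ -6367.1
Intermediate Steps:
Function('v')(f) = Rational(1, 4) (Function('v')(f) = Mul(Rational(1, 4), 1) = Rational(1, 4))
Function('K')(M) = 0
Function('d')(n) = 0
Function('P')(m, L) = Add(m, Mul(-1, Pow(Add(-36, L), -1), Add(44, m))) (Function('P')(m, L) = Add(m, Mul(-1, Mul(Pow(Add(-36, L), -1), Add(44, m)))) = Add(m, Mul(-1, Pow(Add(-36, L), -1), Add(44, m))))
Add(Add(-25847, Function('P')(98, Function('d')(Function('v')(-5)))), 19378) = Add(Add(-25847, Mul(Pow(Add(-36, 0), -1), Add(-44, Mul(-37, 98), Mul(0, 98)))), 19378) = Add(Add(-25847, Mul(Pow(-36, -1), Add(-44, -3626, 0))), 19378) = Add(Add(-25847, Mul(Rational(-1, 36), -3670)), 19378) = Add(Add(-25847, Rational(1835, 18)), 19378) = Add(Rational(-463411, 18), 19378) = Rational(-114607, 18)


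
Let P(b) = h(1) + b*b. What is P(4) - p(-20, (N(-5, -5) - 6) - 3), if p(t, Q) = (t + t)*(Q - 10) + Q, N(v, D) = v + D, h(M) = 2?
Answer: -1123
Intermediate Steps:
N(v, D) = D + v
P(b) = 2 + b² (P(b) = 2 + b*b = 2 + b²)
p(t, Q) = Q + 2*t*(-10 + Q) (p(t, Q) = (2*t)*(-10 + Q) + Q = 2*t*(-10 + Q) + Q = Q + 2*t*(-10 + Q))
P(4) - p(-20, (N(-5, -5) - 6) - 3) = (2 + 4²) - ((((-5 - 5) - 6) - 3) - 20*(-20) + 2*(((-5 - 5) - 6) - 3)*(-20)) = (2 + 16) - (((-10 - 6) - 3) + 400 + 2*((-10 - 6) - 3)*(-20)) = 18 - ((-16 - 3) + 400 + 2*(-16 - 3)*(-20)) = 18 - (-19 + 400 + 2*(-19)*(-20)) = 18 - (-19 + 400 + 760) = 18 - 1*1141 = 18 - 1141 = -1123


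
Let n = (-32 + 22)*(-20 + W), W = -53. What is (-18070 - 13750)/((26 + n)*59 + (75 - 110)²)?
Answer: -31820/45829 ≈ -0.69432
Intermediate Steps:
n = 730 (n = (-32 + 22)*(-20 - 53) = -10*(-73) = 730)
(-18070 - 13750)/((26 + n)*59 + (75 - 110)²) = (-18070 - 13750)/((26 + 730)*59 + (75 - 110)²) = -31820/(756*59 + (-35)²) = -31820/(44604 + 1225) = -31820/45829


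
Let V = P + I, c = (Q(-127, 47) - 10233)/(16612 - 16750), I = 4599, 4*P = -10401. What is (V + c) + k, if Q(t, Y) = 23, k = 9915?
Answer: 3308615/276 ≈ 11988.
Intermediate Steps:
P = -10401/4 (P = (1/4)*(-10401) = -10401/4 ≈ -2600.3)
c = 5105/69 (c = (23 - 10233)/(16612 - 16750) = -10210/(-138) = -10210*(-1/138) = 5105/69 ≈ 73.985)
V = 7995/4 (V = -10401/4 + 4599 = 7995/4 ≈ 1998.8)
(V + c) + k = (7995/4 + 5105/69) + 9915 = 572075/276 + 9915 = 3308615/276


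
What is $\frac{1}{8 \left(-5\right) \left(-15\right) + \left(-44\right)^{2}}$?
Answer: $\frac{1}{2536} \approx 0.00039432$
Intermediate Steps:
$\frac{1}{8 \left(-5\right) \left(-15\right) + \left(-44\right)^{2}} = \frac{1}{\left(-40\right) \left(-15\right) + 1936} = \frac{1}{600 + 1936} = \frac{1}{2536}$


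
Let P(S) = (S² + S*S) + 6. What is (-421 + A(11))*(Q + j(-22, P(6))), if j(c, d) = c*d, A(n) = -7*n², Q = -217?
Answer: 2451044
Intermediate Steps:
P(S) = 6 + 2*S² (P(S) = (S² + S²) + 6 = 2*S² + 6 = 6 + 2*S²)
(-421 + A(11))*(Q + j(-22, P(6))) = (-421 - 7*11²)*(-217 - 22*(6 + 2*6²)) = (-421 - 7*121)*(-217 - 22*(6 + 2*36)) = (-421 - 847)*(-217 - 22*(6 + 72)) = -1268*(-217 - 22*78) = -1268*(-217 - 1716) = -1268*(-1933) = 2451044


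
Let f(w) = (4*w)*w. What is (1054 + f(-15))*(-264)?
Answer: -515856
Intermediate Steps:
f(w) = 4*w**2
(1054 + f(-15))*(-264) = (1054 + 4*(-15)**2)*(-264) = (1054 + 4*225)*(-264) = (1054 + 900)*(-264) = 1954*(-264) = -515856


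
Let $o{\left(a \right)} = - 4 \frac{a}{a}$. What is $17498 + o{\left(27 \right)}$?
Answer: $17494$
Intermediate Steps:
$o{\left(a \right)} = -4$ ($o{\left(a \right)} = \left(-4\right) 1 = -4$)
$17498 + o{\left(27 \right)} = 17498 - 4 = 17494$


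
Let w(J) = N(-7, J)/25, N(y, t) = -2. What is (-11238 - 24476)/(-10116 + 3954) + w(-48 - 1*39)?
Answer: 440263/77025 ≈ 5.7158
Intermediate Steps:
w(J) = -2/25
(-11238 - 24476)/(-10116 + 3954) + w(-48 - 1*39) = (-11238 - 24476)/(-10116 + 3954) - 2/25 = -35714/(-6162) - 2/25 = -35714*(-1/6162) - 2/25 = 17857/3081 - 2/25 = 440263/77025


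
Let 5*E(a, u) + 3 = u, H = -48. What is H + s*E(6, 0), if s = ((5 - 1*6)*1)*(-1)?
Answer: -243/5 ≈ -48.600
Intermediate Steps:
E(a, u) = -⅗ + u/5
s = 1 (s = ((5 - 6)*1)*(-1) = -1*1*(-1) = -1*(-1) = 1)
H + s*E(6, 0) = -48 + 1*(-⅗ + (⅕)*0) = -48 + 1*(-⅗ + 0) = -48 + 1*(-⅗) = -48 - ⅗ = -243/5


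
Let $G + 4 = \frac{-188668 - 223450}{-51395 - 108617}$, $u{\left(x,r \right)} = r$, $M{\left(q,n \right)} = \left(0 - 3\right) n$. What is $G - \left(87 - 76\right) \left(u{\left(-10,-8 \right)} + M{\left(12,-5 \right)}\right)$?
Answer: $- \frac{6274427}{80006} \approx -78.424$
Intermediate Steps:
$M{\left(q,n \right)} = - 3 n$
$G = - \frac{113965}{80006}$ ($G = -4 + \frac{-188668 - 223450}{-51395 - 108617} = -4 - \frac{412118}{-160012} = -4 - - \frac{206059}{80006} = -4 + \frac{206059}{80006} = - \frac{113965}{80006} \approx -1.4245$)
$G - \left(87 - 76\right) \left(u{\left(-10,-8 \right)} + M{\left(12,-5 \right)}\right) = - \frac{113965}{80006} - \left(87 - 76\right) \left(-8 - -15\right) = - \frac{113965}{80006} - \left(87 - 76\right) \left(-8 + 15\right) = - \frac{113965}{80006} - 11 \cdot 7 = - \frac{113965}{80006} - 77 = - \frac{6274427}{80006}$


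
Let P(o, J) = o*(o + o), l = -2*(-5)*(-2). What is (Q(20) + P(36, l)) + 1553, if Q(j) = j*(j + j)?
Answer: 4945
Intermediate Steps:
l = -20 (l = 10*(-2) = -20)
P(o, J) = 2*o**2 (P(o, J) = o*(2*o) = 2*o**2)
Q(j) = 2*j**2 (Q(j) = j*(2*j) = 2*j**2)
(Q(20) + P(36, l)) + 1553 = (2*20**2 + 2*36**2) + 1553 = (2*400 + 2*1296) + 1553 = (800 + 2592) + 1553 = 3392 + 1553 = 4945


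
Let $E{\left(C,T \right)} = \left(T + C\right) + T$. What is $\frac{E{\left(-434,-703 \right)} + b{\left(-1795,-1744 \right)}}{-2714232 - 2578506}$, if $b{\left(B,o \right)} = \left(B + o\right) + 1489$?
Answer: $\frac{1945}{2646369} \approx 0.00073497$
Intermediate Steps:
$b{\left(B,o \right)} = 1489 + B + o$
$E{\left(C,T \right)} = C + 2 T$ ($E{\left(C,T \right)} = \left(C + T\right) + T = C + 2 T$)
$\frac{E{\left(-434,-703 \right)} + b{\left(-1795,-1744 \right)}}{-2714232 - 2578506} = \frac{\left(-434 + 2 \left(-703\right)\right) - 2050}{-2714232 - 2578506} = \frac{\left(-434 - 1406\right) - 2050}{-5292738} = \left(-1840 - 2050\right) \left(- \frac{1}{5292738}\right) = \left(-3890\right) \left(- \frac{1}{5292738}\right) = \frac{1945}{2646369}$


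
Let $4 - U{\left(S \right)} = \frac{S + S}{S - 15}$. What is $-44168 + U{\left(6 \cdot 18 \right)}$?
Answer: $- \frac{1369156}{31} \approx -44166.0$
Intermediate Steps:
$U{\left(S \right)} = 4 - \frac{2 S}{-15 + S}$ ($U{\left(S \right)} = 4 - \frac{S + S}{S - 15} = 4 - \frac{2 S}{-15 + S}$)
$-44168 + U{\left(6 \cdot 18 \right)} = -44168 + \frac{2 \left(-30 + 6 \cdot 18\right)}{-15 + 6 \cdot 18} = -44168 + \frac{2 \left(-30 + 108\right)}{-15 + 108} = -44168 + 2 \cdot \frac{1}{93} \cdot 78 = -44168 + \frac{52}{31} = - \frac{1369156}{31}$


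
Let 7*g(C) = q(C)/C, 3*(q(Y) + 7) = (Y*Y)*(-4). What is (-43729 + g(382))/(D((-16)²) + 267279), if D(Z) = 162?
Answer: -351377755/2145411702 ≈ -0.16378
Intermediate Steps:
q(Y) = -7 - 4*Y²/3 (q(Y) = -7 + ((Y*Y)*(-4))/3 = -7 + (Y²*(-4))/3 = -7 + (-4*Y²)/3 = -7 - 4*Y²/3)
g(C) = (-7 - 4*C²/3)/(7*C) (g(C) = ((-7 - 4*C²/3)/C)/7 = (-7 - 4*C²/3)/(7*C))
(-43729 + g(382))/(D((-16)²) + 267279) = (-43729 + (-1/382 - 4/21*382))/(162 + 267279) = (-43729 + (-1*1/382 - 1528/21))/267441 = (-43729 + (-1/382 - 1528/21))*(1/267441) = (-43729 - 583717/8022)*(1/267441) = -351377755/8022*1/267441 = -351377755/2145411702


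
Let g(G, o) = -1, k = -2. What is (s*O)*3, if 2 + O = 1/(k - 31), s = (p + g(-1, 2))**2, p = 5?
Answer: -1072/11 ≈ -97.455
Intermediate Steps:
s = 16 (s = (5 - 1)**2 = 4**2 = 16)
O = -67/33 (O = -2 + 1/(-2 - 31) = -2 + 1/(-33) = -2 - 1/33 = -67/33 ≈ -2.0303)
(s*O)*3 = (16*(-67/33))*3 = -1072/33*3 = -1072/11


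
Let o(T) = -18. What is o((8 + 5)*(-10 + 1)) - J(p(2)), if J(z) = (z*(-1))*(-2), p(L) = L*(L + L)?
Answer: -34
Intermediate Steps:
p(L) = 2*L² (p(L) = L*(2*L) = 2*L²)
J(z) = 2*z (J(z) = -z*(-2) = 2*z)
o((8 + 5)*(-10 + 1)) - J(p(2)) = -18 - 2*2*2² = -18 - 2*2*4 = -18 - 2*8 = -18 - 1*16 = -18 - 16 = -34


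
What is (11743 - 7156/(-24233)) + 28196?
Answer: 967848943/24233 ≈ 39939.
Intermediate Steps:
(11743 - 7156/(-24233)) + 28196 = (11743 - 7156*(-1/24233)) + 28196 = (11743 + 7156/24233) + 28196 = 284575275/24233 + 28196 = 967848943/24233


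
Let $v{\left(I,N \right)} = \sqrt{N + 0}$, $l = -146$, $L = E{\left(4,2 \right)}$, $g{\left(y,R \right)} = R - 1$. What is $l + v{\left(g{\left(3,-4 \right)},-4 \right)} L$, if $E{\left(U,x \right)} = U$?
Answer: $-146 + 8 i \approx -146.0 + 8.0 i$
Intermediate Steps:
$g{\left(y,R \right)} = -1 + R$ ($g{\left(y,R \right)} = R - 1 = -1 + R$)
$L = 4$
$v{\left(I,N \right)} = \sqrt{N}$
$l + v{\left(g{\left(3,-4 \right)},-4 \right)} L = -146 + \sqrt{-4} \cdot 4 = -146 + 2 i 4 = -146 + 8 i$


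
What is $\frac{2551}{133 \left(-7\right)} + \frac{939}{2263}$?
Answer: $- \frac{4898704}{2106853} \approx -2.3251$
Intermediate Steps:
$\frac{2551}{133 \left(-7\right)} + \frac{939}{2263} = \frac{2551}{-931} + 939 \cdot \frac{1}{2263} = 2551 \left(- \frac{1}{931}\right) + \frac{939}{2263} = - \frac{2551}{931} + \frac{939}{2263} = - \frac{4898704}{2106853}$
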